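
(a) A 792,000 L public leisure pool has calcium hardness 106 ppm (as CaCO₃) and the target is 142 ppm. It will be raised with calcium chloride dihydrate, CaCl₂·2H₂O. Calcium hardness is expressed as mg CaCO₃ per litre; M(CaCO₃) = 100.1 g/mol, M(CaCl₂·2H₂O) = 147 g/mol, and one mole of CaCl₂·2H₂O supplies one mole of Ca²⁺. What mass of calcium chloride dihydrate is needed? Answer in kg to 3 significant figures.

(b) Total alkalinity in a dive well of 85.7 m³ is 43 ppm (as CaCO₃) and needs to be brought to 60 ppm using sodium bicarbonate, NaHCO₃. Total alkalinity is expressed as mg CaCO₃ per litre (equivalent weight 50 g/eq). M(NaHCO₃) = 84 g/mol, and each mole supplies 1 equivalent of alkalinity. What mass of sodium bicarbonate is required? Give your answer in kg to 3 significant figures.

(a) Hardness to add: (142 − 106) = 36 mg/L as CaCO₃ × 792,000 L = 28,510 g as CaCO₃.
(a) Moles of Ca²⁺ (1 mol Ca²⁺ ≡ 1 mol CaCO₃): 28,510 / 100.1 g/mol = 284.8 mol.
(a) Mass of CaCl₂·2H₂O: 284.8 × 147 = 41,870 g.

(b) Volume: 85.7 m³ = 85,700 L.
(b) Alkalinity to add: (60 − 43) = 17 mg/L as CaCO₃ × 85,700 L = 1457 g as CaCO₃.
(b) Equivalents: 1457 g ÷ 50 g/eq = 29.14 eq.
(b) NaHCO₃ supplies 1 eq per mole → 29.14 mol.
(b) Mass: 29.14 mol × 84 g/mol = 2448 g.

(a) 41.9 kg; (b) 2.45 kg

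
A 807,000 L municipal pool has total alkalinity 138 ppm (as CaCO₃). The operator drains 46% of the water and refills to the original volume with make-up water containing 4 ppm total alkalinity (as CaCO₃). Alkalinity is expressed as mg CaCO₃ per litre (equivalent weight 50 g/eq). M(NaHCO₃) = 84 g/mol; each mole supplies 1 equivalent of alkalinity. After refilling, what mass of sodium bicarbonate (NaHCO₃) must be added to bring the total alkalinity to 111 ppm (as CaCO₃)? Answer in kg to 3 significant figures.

After draining 46% and refilling: 138 × 0.54 + 4 × 0.46 = 76.36 ppm.
Deficit to target: 111 − 76.36 = 34.64 mg/L.
As CaCO₃: 34.64 mg/L × 807,000 L = 27,950 g; ÷ 50 g/eq ÷ 1 = 559.1 mol NaHCO₃.
Mass: 559.1 × 84 = 46,960 g.

47.0 kg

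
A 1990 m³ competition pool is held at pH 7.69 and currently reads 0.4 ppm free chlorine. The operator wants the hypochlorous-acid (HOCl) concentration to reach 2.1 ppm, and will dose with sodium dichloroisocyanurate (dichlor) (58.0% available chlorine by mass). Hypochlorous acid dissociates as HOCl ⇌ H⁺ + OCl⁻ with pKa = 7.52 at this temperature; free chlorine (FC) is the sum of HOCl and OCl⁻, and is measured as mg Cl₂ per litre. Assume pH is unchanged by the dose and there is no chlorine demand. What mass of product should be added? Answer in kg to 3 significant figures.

Volume: 1990 m³ = 1,990,000 L.
[OCl⁻]/[HOCl] = 10^(pH − pKa) = 10^(7.69 − 7.52) = 1.479; fraction as HOCl = 1/(1 + 1.479) = 0.4034.
Free chlorine required for 2.1 ppm HOCl: 2.1 / 0.4034 = 5.206 ppm.
FC to add: 5.206 − 0.4 = 4.806 mg/L as Cl₂.
Cl₂ equivalent: 4.806 mg/L × 1,990,000 L = 9564 g.
Product at 58.0% available Cl: 9564 / 0.58 = 16,490 g.

16.5 kg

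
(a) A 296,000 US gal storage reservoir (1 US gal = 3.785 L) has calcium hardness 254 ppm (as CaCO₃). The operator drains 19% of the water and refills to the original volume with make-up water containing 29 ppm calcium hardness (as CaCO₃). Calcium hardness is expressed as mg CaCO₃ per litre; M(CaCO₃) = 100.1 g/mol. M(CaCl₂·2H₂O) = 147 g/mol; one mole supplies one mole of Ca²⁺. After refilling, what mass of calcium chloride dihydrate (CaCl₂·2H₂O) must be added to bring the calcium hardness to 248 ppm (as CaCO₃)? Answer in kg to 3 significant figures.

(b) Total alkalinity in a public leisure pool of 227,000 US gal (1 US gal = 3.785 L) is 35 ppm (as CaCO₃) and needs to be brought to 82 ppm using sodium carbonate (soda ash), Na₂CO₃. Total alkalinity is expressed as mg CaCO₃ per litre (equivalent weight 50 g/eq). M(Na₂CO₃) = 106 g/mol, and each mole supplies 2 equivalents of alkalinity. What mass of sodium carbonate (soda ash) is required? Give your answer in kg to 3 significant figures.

(a) 60.5 kg; (b) 42.8 kg

(a) Volume: 296,000 US gal × 3.785 L/gal = 1,120,360 L.
(a) After draining 19% and refilling: 254 × 0.81 + 29 × 0.19 = 211.25 ppm.
(a) Deficit to target: 248 − 211.25 = 36.75 mg/L.
(a) As CaCO₃: 36.75 mg/L × 1,120,360 L = 41,170 g; ÷ 100.1 = 411.3 mol Ca²⁺.
(a) Mass: 411.3 × 147 = 60,460 g.

(b) Volume: 227,000 US gal × 3.785 L/gal = 859,195 L.
(b) Alkalinity to add: (82 − 35) = 47 mg/L as CaCO₃ × 859,195 L = 40,380 g as CaCO₃.
(b) Equivalents: 40,380 g ÷ 50 g/eq = 807.6 eq.
(b) Each mole of Na₂CO₃ supplies 2 eq, so 807.6 / 2 = 403.8 mol.
(b) Mass: 403.8 mol × 106 g/mol = 42,810 g.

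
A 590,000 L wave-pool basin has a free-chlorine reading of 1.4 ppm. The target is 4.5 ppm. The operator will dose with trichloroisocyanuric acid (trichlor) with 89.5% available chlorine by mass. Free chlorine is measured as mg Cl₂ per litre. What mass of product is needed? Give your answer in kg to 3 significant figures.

Chlorine deficit: 4.5 − 1.4 = 3.1 ppm = 3.1 mg/L as Cl₂.
Cl₂ equivalent needed: 3.1 mg/L × 590,000 L = 1,829,000 mg = 1829 g.
Product at 89.5% available chlorine: 1829 / 0.895 = 2044 g.

2.04 kg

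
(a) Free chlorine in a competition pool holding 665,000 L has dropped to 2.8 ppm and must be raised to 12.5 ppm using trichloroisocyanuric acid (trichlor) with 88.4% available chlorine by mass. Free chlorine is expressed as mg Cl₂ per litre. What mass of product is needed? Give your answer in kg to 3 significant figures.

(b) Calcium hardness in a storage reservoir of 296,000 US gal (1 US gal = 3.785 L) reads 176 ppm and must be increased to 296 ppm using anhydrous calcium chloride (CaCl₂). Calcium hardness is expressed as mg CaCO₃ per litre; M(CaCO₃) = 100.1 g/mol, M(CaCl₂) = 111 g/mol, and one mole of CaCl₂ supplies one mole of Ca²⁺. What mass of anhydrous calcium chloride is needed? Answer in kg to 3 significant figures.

(a) 7.30 kg; (b) 149 kg

(a) Chlorine deficit: 12.5 − 2.8 = 9.7 ppm = 9.7 mg/L as Cl₂.
(a) Cl₂ equivalent needed: 9.7 mg/L × 665,000 L = 6,450,000 mg = 6450 g.
(a) Product at 88.4% available chlorine: 6450 / 0.884 = 7297 g.

(b) Volume: 296,000 US gal × 3.785 L/gal = 1,120,360 L.
(b) Hardness to add: (296 − 176) = 120 mg/L as CaCO₃ × 1,120,360 L = 134,400 g as CaCO₃.
(b) Moles of Ca²⁺ (1 mol Ca²⁺ ≡ 1 mol CaCO₃): 134,400 / 100.1 g/mol = 1343 mol.
(b) Mass of CaCl₂: 1343 × 111 = 149,100 g.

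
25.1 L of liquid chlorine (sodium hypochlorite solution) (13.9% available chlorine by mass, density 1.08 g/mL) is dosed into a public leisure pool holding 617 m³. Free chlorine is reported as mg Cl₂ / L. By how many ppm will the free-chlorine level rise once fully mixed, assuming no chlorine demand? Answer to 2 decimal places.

6.11 ppm

Volume: 617 m³ = 617,000 L.
Mass of solution: 25.1 L × 1000 mL/L × 1.08 g/mL = 27,110 g.
Available chlorine delivered: 27,110 g × 0.139 = 3768 g as Cl₂.
Concentration rise: 3768 g / 617,000 L = 6.107 mg/L = 6.11 ppm.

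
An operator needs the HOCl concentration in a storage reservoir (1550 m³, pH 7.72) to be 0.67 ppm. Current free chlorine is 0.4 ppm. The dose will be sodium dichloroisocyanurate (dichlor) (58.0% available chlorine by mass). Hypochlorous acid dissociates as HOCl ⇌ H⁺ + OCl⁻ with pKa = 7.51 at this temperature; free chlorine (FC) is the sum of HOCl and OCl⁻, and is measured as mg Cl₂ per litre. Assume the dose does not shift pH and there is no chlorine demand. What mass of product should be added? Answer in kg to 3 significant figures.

3.63 kg

Volume: 1550 m³ = 1,550,000 L.
[OCl⁻]/[HOCl] = 10^(pH − pKa) = 10^(7.72 − 7.51) = 1.622; fraction as HOCl = 1/(1 + 1.622) = 0.3814.
Free chlorine required for 0.67 ppm HOCl: 0.67 / 0.3814 = 1.757 ppm.
FC to add: 1.757 − 0.4 = 1.357 mg/L as Cl₂.
Cl₂ equivalent: 1.357 mg/L × 1,550,000 L = 2103 g.
Product at 58.0% available Cl: 2103 / 0.58 = 3625 g.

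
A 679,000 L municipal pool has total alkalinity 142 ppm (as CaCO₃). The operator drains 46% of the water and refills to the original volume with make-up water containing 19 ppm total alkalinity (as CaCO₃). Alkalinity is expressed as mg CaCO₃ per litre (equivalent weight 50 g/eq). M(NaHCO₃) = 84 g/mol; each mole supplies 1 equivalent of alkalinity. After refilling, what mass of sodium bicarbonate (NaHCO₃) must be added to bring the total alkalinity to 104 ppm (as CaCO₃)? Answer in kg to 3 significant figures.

After draining 46% and refilling: 142 × 0.54 + 19 × 0.46 = 85.42 ppm.
Deficit to target: 104 − 85.42 = 18.58 mg/L.
As CaCO₃: 18.58 mg/L × 679,000 L = 12,620 g; ÷ 50 g/eq ÷ 1 = 252.3 mol NaHCO₃.
Mass: 252.3 × 84 = 21,190 g.

21.2 kg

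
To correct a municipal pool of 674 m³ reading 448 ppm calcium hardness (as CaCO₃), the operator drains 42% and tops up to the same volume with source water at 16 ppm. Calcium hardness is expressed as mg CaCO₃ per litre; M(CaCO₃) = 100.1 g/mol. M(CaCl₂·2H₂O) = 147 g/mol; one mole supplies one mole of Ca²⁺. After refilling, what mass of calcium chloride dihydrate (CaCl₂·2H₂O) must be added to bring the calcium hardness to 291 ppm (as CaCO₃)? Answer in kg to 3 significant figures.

24.2 kg

Volume: 674 m³ = 674,000 L.
After draining 42% and refilling: 448 × 0.58 + 16 × 0.42 = 266.56 ppm.
Deficit to target: 291 − 266.56 = 24.44 mg/L.
As CaCO₃: 24.44 mg/L × 674,000 L = 16,470 g; ÷ 100.1 = 164.6 mol Ca²⁺.
Mass: 164.6 × 147 = 24,190 g.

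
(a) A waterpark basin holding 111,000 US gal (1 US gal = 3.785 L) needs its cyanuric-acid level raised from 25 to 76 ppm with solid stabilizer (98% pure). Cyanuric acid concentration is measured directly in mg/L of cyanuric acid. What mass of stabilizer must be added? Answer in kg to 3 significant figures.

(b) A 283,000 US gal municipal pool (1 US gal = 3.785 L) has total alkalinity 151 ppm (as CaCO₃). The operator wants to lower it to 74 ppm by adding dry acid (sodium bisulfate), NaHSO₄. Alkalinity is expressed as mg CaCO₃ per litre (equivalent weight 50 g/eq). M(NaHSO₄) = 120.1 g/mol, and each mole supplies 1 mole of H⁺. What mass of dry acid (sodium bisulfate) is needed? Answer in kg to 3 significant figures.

(a) 21.9 kg; (b) 198 kg

(a) Volume: 111,000 US gal × 3.785 L/gal = 420,135 L.
(a) CYA to add: (76 − 25) = 51 mg/L × 420,135 L = 21,430 g cyanuric acid.
(a) At 98% purity: 21,430 / 0.98 = 21,860 g product.

(b) Volume: 283,000 US gal × 3.785 L/gal = 1,071,155 L.
(b) Alkalinity to neutralize: (151 − 74) = 77 mg/L as CaCO₃ × 1,071,155 L = 82,480 g as CaCO₃.
(b) Equivalents of H⁺ required: 82,480 ÷ 50 g/eq = 1650 eq = 1650 mol NaHSO₄.
(b) Mass of NaHSO₄: 1650 × 120.1 = 198,100 g.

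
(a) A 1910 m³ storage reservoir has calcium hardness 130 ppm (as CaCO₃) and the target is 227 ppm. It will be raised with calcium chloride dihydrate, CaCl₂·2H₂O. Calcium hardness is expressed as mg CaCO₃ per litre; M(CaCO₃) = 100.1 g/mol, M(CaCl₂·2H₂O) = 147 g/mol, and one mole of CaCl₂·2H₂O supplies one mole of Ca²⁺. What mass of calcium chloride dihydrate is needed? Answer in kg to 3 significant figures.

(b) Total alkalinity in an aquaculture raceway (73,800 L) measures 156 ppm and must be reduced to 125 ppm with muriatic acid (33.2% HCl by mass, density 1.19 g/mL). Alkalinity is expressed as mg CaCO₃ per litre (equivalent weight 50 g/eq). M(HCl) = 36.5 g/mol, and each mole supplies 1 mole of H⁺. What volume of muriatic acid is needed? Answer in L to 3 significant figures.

(a) 272 kg; (b) 4.23 L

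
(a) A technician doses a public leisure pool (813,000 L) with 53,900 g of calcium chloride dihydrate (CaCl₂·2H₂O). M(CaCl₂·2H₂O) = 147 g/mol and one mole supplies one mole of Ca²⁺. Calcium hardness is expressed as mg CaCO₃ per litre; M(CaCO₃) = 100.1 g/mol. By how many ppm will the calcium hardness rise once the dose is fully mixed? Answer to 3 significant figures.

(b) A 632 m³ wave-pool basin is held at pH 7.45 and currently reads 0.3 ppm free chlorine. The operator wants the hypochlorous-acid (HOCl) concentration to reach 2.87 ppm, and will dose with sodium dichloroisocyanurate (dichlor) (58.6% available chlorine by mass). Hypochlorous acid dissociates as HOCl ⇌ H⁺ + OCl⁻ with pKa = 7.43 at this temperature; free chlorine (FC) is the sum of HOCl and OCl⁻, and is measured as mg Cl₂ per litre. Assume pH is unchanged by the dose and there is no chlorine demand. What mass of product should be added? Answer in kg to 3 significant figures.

(a) Moles of Ca²⁺: 53,900 g ÷ 147 g/mol = 366.7 mol.
(a) As CaCO₃: 366.7 mol × 100.1 g/mol = 36,700 g.
(a) Rise: 36,700 g / 813,000 L × 1000 = 45.15 mg/L.

(b) Volume: 632 m³ = 632,000 L.
(b) [OCl⁻]/[HOCl] = 10^(pH − pKa) = 10^(7.45 − 7.43) = 1.047; fraction as HOCl = 1/(1 + 1.047) = 0.4885.
(b) Free chlorine required for 2.87 ppm HOCl: 2.87 / 0.4885 = 5.875 ppm.
(b) FC to add: 5.875 − 0.3 = 5.575 mg/L as Cl₂.
(b) Cl₂ equivalent: 5.575 mg/L × 632,000 L = 3524 g.
(b) Product at 58.6% available Cl: 3524 / 0.586 = 6013 g.

(a) 45.1 ppm; (b) 6.01 kg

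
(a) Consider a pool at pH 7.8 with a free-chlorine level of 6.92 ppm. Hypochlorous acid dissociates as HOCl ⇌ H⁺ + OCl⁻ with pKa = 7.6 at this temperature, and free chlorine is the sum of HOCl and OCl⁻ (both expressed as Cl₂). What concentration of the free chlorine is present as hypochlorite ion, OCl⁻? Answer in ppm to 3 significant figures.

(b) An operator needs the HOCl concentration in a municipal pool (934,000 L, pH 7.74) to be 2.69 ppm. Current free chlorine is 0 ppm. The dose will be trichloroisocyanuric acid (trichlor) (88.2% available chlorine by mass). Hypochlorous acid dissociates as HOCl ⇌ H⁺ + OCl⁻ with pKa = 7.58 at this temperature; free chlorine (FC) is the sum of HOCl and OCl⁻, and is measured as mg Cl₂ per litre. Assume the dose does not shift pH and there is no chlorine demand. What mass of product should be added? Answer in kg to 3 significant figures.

(a) [OCl⁻]/[HOCl] = 10^(pH − pKa) = 10^(7.8 − 7.6) = 10^0.20 = 1.585.
(a) Fraction as HOCl = 1 / (1 + 1.585) = 0.3869.
(a) OCl⁻ = (1 − 0.3869) × 6.92 ppm = 4.243 ppm.

(b) [OCl⁻]/[HOCl] = 10^(pH − pKa) = 10^(7.74 − 7.58) = 1.445; fraction as HOCl = 1/(1 + 1.445) = 0.4089.
(b) Free chlorine required for 2.69 ppm HOCl: 2.69 / 0.4089 = 6.578 ppm.
(b) FC to add: 6.578 − 0 = 6.578 mg/L as Cl₂.
(b) Cl₂ equivalent: 6.578 mg/L × 934,000 L = 6144 g.
(b) Product at 88.2% available Cl: 6144 / 0.882 = 6966 g.

(a) 4.24 ppm; (b) 6.97 kg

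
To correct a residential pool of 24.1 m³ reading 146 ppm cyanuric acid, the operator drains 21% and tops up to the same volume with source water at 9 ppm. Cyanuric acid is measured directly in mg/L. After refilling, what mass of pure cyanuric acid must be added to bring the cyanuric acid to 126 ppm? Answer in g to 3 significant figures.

211 g

Volume: 24.1 m³ = 24,100 L.
After draining 21% and refilling: 146 × 0.79 + 9 × 0.21 = 117.23 ppm.
Deficit to target: 126 − 117.23 = 8.77 mg/L.
Mass: 8.77 mg/L × 24,100 L = 211.4 g cyanuric acid.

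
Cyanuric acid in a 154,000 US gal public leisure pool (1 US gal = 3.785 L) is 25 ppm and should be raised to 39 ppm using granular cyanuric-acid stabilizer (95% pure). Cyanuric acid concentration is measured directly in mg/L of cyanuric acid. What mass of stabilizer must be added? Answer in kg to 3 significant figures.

8.59 kg

Volume: 154,000 US gal × 3.785 L/gal = 582,890 L.
CYA to add: (39 − 25) = 14 mg/L × 582,890 L = 8160 g cyanuric acid.
At 95% purity: 8160 / 0.95 = 8590 g product.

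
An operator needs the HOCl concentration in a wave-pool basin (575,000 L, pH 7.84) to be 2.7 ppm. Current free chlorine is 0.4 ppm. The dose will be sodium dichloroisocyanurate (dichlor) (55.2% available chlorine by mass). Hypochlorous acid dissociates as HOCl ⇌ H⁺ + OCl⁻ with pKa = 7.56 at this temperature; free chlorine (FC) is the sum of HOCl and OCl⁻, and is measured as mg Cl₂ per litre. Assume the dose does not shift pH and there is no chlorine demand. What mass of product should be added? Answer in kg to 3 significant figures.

[OCl⁻]/[HOCl] = 10^(pH − pKa) = 10^(7.84 − 7.56) = 1.905; fraction as HOCl = 1/(1 + 1.905) = 0.3442.
Free chlorine required for 2.7 ppm HOCl: 2.7 / 0.3442 = 7.845 ppm.
FC to add: 7.845 − 0.4 = 7.445 mg/L as Cl₂.
Cl₂ equivalent: 7.445 mg/L × 575,000 L = 4281 g.
Product at 55.2% available Cl: 4281 / 0.552 = 7755 g.

7.75 kg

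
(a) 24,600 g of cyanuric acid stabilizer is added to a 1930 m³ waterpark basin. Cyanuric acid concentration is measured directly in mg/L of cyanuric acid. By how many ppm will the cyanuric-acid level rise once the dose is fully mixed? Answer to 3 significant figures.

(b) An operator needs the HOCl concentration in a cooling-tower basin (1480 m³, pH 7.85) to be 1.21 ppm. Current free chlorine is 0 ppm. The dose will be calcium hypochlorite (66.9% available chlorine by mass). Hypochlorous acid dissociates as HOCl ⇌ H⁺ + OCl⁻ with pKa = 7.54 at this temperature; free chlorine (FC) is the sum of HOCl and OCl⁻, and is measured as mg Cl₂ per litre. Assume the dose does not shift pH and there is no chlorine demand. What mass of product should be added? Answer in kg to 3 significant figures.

(a) 12.7 ppm; (b) 8.14 kg

(a) Volume: 1930 m³ = 1,930,000 L.
(a) Rise: 24,600 g / 1,930,000 L × 1000 = 12.75 mg/L.

(b) Volume: 1480 m³ = 1,480,000 L.
(b) [OCl⁻]/[HOCl] = 10^(pH − pKa) = 10^(7.85 − 7.54) = 2.042; fraction as HOCl = 1/(1 + 2.042) = 0.3288.
(b) Free chlorine required for 1.21 ppm HOCl: 1.21 / 0.3288 = 3.681 ppm.
(b) FC to add: 3.681 − 0 = 3.681 mg/L as Cl₂.
(b) Cl₂ equivalent: 3.681 mg/L × 1,480,000 L = 5447 g.
(b) Product at 66.9% available Cl: 5447 / 0.669 = 8142 g.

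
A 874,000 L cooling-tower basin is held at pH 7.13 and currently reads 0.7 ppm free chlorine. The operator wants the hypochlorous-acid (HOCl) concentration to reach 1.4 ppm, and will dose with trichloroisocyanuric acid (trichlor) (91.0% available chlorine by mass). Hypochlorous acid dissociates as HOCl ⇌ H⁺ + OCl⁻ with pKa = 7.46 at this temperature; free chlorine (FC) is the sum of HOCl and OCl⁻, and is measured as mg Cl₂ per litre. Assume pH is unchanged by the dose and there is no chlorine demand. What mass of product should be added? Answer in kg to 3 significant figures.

[OCl⁻]/[HOCl] = 10^(pH − pKa) = 10^(7.13 − 7.46) = 0.4677; fraction as HOCl = 1/(1 + 0.4677) = 0.6813.
Free chlorine required for 1.4 ppm HOCl: 1.4 / 0.6813 = 2.055 ppm.
FC to add: 2.055 − 0.7 = 1.355 mg/L as Cl₂.
Cl₂ equivalent: 1.355 mg/L × 874,000 L = 1184 g.
Product at 91.0% available Cl: 1184 / 0.91 = 1301 g.

1.30 kg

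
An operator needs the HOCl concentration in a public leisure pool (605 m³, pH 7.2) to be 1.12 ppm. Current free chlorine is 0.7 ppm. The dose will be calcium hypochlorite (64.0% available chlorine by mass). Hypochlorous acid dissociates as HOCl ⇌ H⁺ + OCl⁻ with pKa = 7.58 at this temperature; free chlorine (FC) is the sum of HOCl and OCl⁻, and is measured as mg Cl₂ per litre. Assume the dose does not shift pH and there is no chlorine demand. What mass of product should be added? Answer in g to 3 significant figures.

838 g

Volume: 605 m³ = 605,000 L.
[OCl⁻]/[HOCl] = 10^(pH − pKa) = 10^(7.2 − 7.58) = 0.4169; fraction as HOCl = 1/(1 + 0.4169) = 0.7058.
Free chlorine required for 1.12 ppm HOCl: 1.12 / 0.7058 = 1.587 ppm.
FC to add: 1.587 − 0.7 = 0.8869 mg/L as Cl₂.
Cl₂ equivalent: 0.8869 mg/L × 605,000 L = 536.6 g.
Product at 64.0% available Cl: 536.6 / 0.64 = 838.4 g.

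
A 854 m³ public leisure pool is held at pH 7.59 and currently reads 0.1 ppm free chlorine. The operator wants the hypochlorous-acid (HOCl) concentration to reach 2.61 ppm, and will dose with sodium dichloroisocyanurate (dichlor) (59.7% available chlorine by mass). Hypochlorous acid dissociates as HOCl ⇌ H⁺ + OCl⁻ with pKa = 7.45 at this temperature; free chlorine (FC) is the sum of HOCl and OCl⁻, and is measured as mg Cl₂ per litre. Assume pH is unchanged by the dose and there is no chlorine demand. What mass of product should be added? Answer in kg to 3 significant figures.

8.74 kg

Volume: 854 m³ = 854,000 L.
[OCl⁻]/[HOCl] = 10^(pH − pKa) = 10^(7.59 − 7.45) = 1.38; fraction as HOCl = 1/(1 + 1.38) = 0.4201.
Free chlorine required for 2.61 ppm HOCl: 2.61 / 0.4201 = 6.213 ppm.
FC to add: 6.213 − 0.1 = 6.113 mg/L as Cl₂.
Cl₂ equivalent: 6.113 mg/L × 854,000 L = 5220 g.
Product at 59.7% available Cl: 5220 / 0.597 = 8744 g.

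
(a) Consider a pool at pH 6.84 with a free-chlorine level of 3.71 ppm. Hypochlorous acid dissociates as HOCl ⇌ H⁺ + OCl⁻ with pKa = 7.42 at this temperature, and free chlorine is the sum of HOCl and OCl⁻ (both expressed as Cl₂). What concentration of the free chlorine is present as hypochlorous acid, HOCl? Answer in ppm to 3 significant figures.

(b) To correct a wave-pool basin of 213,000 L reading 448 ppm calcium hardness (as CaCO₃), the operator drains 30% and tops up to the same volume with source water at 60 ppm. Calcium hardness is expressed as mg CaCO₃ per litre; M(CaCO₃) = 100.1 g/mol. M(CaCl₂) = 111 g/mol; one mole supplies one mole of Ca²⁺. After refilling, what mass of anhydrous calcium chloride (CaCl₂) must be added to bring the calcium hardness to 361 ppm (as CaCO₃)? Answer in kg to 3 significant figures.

(a) 2.94 ppm; (b) 6.94 kg

(a) [OCl⁻]/[HOCl] = 10^(pH − pKa) = 10^(6.84 − 7.42) = 10^-0.58 = 0.263.
(a) Fraction as HOCl = 1 / (1 + 0.263) = 0.7917.
(a) HOCl = 0.7917 × 3.71 ppm = 2.937 ppm.

(b) After draining 30% and refilling: 448 × 0.70 + 60 × 0.30 = 331.6 ppm.
(b) Deficit to target: 361 − 331.6 = 29.4 mg/L.
(b) As CaCO₃: 29.4 mg/L × 213,000 L = 6262 g; ÷ 100.1 = 62.56 mol Ca²⁺.
(b) Mass: 62.56 × 111 = 6944 g.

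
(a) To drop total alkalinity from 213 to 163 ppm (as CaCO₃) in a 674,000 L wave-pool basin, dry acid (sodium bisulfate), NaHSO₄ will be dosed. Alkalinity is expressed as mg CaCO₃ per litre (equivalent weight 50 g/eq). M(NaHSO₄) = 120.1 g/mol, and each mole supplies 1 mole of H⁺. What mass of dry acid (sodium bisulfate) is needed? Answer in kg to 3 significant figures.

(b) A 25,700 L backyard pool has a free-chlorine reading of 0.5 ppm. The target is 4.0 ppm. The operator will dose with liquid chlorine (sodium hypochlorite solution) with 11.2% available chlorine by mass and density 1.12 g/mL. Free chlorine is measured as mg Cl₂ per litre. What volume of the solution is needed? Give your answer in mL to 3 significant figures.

(a) Alkalinity to neutralize: (213 − 163) = 50 mg/L as CaCO₃ × 674,000 L = 33,700 g as CaCO₃.
(a) Equivalents of H⁺ required: 33,700 ÷ 50 g/eq = 674 eq = 674 mol NaHSO₄.
(a) Mass of NaHSO₄: 674 × 120.1 = 80,950 g.

(b) Chlorine deficit: 4.0 − 0.5 = 3.5 ppm = 3.5 mg/L as Cl₂.
(b) Cl₂ equivalent needed: 3.5 mg/L × 25,700 L = 89,950 mg = 89.95 g.
(b) Product at 11.2% available chlorine: 89.95 / 0.112 = 803.1 g.
(b) Volume at density 1.12 g/mL: 803.1 g ÷ 1.12 g/mL = 717.1 mL.

(a) 80.9 kg; (b) 717 mL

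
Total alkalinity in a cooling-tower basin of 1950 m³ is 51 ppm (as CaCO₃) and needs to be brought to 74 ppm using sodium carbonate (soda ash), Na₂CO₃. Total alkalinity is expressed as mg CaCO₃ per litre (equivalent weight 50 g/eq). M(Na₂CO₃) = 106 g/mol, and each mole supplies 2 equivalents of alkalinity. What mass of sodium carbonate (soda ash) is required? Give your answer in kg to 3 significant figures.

Volume: 1950 m³ = 1,950,000 L.
Alkalinity to add: (74 − 51) = 23 mg/L as CaCO₃ × 1,950,000 L = 44,850 g as CaCO₃.
Equivalents: 44,850 g ÷ 50 g/eq = 897 eq.
Each mole of Na₂CO₃ supplies 2 eq, so 897 / 2 = 448.5 mol.
Mass: 448.5 mol × 106 g/mol = 47,540 g.

47.5 kg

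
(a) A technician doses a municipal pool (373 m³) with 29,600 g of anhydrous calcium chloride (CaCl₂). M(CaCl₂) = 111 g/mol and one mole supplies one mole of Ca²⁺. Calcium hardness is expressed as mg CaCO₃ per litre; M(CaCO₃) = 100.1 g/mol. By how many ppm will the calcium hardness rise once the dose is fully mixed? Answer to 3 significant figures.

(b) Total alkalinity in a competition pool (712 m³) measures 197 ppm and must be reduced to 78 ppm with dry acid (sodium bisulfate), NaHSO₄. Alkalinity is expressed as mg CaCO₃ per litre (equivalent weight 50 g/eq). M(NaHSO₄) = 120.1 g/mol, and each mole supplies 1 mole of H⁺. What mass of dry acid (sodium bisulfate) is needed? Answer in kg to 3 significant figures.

(a) 71.6 ppm; (b) 204 kg

(a) Volume: 373 m³ = 373,000 L.
(a) Moles of Ca²⁺: 29,600 g ÷ 111 g/mol = 266.7 mol.
(a) As CaCO₃: 266.7 mol × 100.1 g/mol = 26,690 g.
(a) Rise: 26,690 g / 373,000 L × 1000 = 71.56 mg/L.

(b) Volume: 712 m³ = 712,000 L.
(b) Alkalinity to neutralize: (197 − 78) = 119 mg/L as CaCO₃ × 712,000 L = 84,730 g as CaCO₃.
(b) Equivalents of H⁺ required: 84,730 ÷ 50 g/eq = 1695 eq = 1695 mol NaHSO₄.
(b) Mass of NaHSO₄: 1695 × 120.1 = 203,500 g.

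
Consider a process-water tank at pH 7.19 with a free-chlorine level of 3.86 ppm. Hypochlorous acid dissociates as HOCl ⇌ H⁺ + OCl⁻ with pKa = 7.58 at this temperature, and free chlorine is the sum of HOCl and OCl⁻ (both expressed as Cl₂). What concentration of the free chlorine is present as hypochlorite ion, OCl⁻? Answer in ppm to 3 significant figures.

[OCl⁻]/[HOCl] = 10^(pH − pKa) = 10^(7.19 − 7.58) = 10^-0.39 = 0.4074.
Fraction as HOCl = 1 / (1 + 0.4074) = 0.7105.
OCl⁻ = (1 − 0.7105) × 3.86 ppm = 1.117 ppm.

1.12 ppm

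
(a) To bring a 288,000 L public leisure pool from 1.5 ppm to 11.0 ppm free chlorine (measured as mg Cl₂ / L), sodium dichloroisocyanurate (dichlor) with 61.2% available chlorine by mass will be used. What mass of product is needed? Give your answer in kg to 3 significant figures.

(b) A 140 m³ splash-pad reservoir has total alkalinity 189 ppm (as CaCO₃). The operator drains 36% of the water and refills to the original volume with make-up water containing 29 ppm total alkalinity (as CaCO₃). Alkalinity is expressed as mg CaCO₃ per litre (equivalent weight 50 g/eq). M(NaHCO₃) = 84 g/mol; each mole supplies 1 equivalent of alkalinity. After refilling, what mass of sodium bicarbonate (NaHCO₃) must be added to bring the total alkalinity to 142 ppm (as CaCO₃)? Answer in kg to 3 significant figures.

(a) Chlorine deficit: 11.0 − 1.5 = 9.5 ppm = 9.5 mg/L as Cl₂.
(a) Cl₂ equivalent needed: 9.5 mg/L × 288,000 L = 2,736,000 mg = 2736 g.
(a) Product at 61.2% available chlorine: 2736 / 0.612 = 4471 g.

(b) Volume: 140 m³ = 140,000 L.
(b) After draining 36% and refilling: 189 × 0.64 + 29 × 0.36 = 131.4 ppm.
(b) Deficit to target: 142 − 131.4 = 10.6 mg/L.
(b) As CaCO₃: 10.6 mg/L × 140,000 L = 1484 g; ÷ 50 g/eq ÷ 1 = 29.68 mol NaHCO₃.
(b) Mass: 29.68 × 84 = 2493 g.

(a) 4.47 kg; (b) 2.49 kg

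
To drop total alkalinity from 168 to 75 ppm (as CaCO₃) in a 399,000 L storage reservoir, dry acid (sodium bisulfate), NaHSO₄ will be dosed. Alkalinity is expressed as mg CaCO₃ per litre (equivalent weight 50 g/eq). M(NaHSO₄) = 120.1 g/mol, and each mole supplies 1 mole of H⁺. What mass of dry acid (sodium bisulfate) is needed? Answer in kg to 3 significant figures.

89.1 kg

Alkalinity to neutralize: (168 − 75) = 93 mg/L as CaCO₃ × 399,000 L = 37,110 g as CaCO₃.
Equivalents of H⁺ required: 37,110 ÷ 50 g/eq = 742.1 eq = 742.1 mol NaHSO₄.
Mass of NaHSO₄: 742.1 × 120.1 = 89,130 g.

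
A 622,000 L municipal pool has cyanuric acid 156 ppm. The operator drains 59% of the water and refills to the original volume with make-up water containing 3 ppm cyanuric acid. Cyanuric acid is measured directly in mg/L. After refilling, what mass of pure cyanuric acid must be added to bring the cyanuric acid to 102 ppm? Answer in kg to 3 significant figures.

After draining 59% and refilling: 156 × 0.41 + 3 × 0.59 = 65.73 ppm.
Deficit to target: 102 − 65.73 = 36.27 mg/L.
Mass: 36.27 mg/L × 622,000 L = 22,560 g cyanuric acid.

22.6 kg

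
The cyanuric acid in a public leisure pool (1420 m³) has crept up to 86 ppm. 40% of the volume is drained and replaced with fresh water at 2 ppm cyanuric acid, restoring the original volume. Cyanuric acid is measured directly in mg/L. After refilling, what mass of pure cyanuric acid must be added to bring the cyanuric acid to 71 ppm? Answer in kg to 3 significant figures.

26.4 kg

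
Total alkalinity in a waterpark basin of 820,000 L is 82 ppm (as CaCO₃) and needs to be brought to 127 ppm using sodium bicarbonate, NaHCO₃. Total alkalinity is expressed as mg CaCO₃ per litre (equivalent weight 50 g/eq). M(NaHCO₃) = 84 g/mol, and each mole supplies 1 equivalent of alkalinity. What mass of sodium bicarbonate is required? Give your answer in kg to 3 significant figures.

Alkalinity to add: (127 − 82) = 45 mg/L as CaCO₃ × 820,000 L = 36,900 g as CaCO₃.
Equivalents: 36,900 g ÷ 50 g/eq = 738 eq.
NaHCO₃ supplies 1 eq per mole → 738 mol.
Mass: 738 mol × 84 g/mol = 61,990 g.

62.0 kg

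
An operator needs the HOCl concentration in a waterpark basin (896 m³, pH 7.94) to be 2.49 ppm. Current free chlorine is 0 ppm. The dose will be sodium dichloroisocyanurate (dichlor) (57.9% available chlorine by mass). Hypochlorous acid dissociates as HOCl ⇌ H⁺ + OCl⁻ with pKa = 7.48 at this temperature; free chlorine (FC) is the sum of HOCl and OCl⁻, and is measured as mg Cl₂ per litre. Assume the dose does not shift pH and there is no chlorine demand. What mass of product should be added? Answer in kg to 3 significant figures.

Volume: 896 m³ = 896,000 L.
[OCl⁻]/[HOCl] = 10^(pH − pKa) = 10^(7.94 − 7.48) = 2.884; fraction as HOCl = 1/(1 + 2.884) = 0.2575.
Free chlorine required for 2.49 ppm HOCl: 2.49 / 0.2575 = 9.671 ppm.
FC to add: 9.671 − 0 = 9.671 mg/L as Cl₂.
Cl₂ equivalent: 9.671 mg/L × 896,000 L = 8665 g.
Product at 57.9% available Cl: 8665 / 0.579 = 14,970 g.

15.0 kg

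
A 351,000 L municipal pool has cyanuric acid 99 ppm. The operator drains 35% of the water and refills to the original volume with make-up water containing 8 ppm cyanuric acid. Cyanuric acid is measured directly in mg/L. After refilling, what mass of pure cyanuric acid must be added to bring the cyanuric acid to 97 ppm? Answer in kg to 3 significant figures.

10.5 kg

After draining 35% and refilling: 99 × 0.65 + 8 × 0.35 = 67.15 ppm.
Deficit to target: 97 − 67.15 = 29.85 mg/L.
Mass: 29.85 mg/L × 351,000 L = 10,480 g cyanuric acid.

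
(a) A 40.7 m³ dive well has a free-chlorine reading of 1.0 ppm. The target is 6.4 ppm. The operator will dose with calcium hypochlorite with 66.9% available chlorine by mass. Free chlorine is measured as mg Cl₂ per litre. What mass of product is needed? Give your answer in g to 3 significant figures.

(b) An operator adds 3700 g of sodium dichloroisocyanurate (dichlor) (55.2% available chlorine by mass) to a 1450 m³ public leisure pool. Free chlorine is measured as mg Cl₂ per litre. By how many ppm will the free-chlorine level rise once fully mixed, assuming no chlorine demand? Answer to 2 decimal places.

(a) 329 g; (b) 1.41 ppm

(a) Volume: 40.7 m³ = 40,700 L.
(a) Chlorine deficit: 6.4 − 1.0 = 5.4 ppm = 5.4 mg/L as Cl₂.
(a) Cl₂ equivalent needed: 5.4 mg/L × 40,700 L = 219,800 mg = 219.8 g.
(a) Product at 66.9% available chlorine: 219.8 / 0.669 = 328.5 g.

(b) Volume: 1450 m³ = 1,450,000 L.
(b) Available chlorine delivered: 3700 g × 0.552 = 2042 g as Cl₂.
(b) Concentration rise: 2042 g / 1,450,000 L = 1.409 mg/L = 1.41 ppm.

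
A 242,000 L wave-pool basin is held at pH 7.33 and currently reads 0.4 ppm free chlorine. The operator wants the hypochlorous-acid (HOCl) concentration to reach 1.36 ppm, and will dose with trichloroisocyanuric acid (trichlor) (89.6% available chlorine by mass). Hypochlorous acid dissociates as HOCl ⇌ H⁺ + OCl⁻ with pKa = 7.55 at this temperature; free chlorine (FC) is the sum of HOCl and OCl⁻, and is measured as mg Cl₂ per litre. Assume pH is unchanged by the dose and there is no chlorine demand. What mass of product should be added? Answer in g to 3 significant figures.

481 g

[OCl⁻]/[HOCl] = 10^(pH − pKa) = 10^(7.33 − 7.55) = 0.6026; fraction as HOCl = 1/(1 + 0.6026) = 0.624.
Free chlorine required for 1.36 ppm HOCl: 1.36 / 0.624 = 2.179 ppm.
FC to add: 2.179 − 0.4 = 1.779 mg/L as Cl₂.
Cl₂ equivalent: 1.779 mg/L × 242,000 L = 430.6 g.
Product at 89.6% available Cl: 430.6 / 0.896 = 480.6 g.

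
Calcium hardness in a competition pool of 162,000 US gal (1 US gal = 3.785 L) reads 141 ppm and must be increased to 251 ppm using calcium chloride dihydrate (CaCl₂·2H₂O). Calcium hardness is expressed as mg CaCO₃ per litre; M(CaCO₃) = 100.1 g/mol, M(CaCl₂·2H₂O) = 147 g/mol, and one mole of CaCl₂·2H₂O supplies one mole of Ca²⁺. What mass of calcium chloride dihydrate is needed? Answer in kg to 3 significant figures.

Volume: 162,000 US gal × 3.785 L/gal = 613,170 L.
Hardness to add: (251 − 141) = 110 mg/L as CaCO₃ × 613,170 L = 67,450 g as CaCO₃.
Moles of Ca²⁺ (1 mol Ca²⁺ ≡ 1 mol CaCO₃): 67,450 / 100.1 g/mol = 673.8 mol.
Mass of CaCl₂·2H₂O: 673.8 × 147 = 99,050 g.

99.1 kg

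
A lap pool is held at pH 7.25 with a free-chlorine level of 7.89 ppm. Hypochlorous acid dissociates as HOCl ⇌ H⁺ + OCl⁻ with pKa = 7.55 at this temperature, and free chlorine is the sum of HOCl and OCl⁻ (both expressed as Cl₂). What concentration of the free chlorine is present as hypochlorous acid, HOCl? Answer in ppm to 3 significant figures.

5.26 ppm

[OCl⁻]/[HOCl] = 10^(pH − pKa) = 10^(7.25 − 7.55) = 10^-0.30 = 0.5012.
Fraction as HOCl = 1 / (1 + 0.5012) = 0.6661.
HOCl = 0.6661 × 7.89 ppm = 5.256 ppm.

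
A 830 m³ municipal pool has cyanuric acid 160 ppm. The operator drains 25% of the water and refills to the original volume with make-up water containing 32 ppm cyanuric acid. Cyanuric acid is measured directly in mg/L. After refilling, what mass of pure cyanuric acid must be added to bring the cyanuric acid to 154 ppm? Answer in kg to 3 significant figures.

21.6 kg

Volume: 830 m³ = 830,000 L.
After draining 25% and refilling: 160 × 0.75 + 32 × 0.25 = 128 ppm.
Deficit to target: 154 − 128 = 26 mg/L.
Mass: 26 mg/L × 830,000 L = 21,580 g cyanuric acid.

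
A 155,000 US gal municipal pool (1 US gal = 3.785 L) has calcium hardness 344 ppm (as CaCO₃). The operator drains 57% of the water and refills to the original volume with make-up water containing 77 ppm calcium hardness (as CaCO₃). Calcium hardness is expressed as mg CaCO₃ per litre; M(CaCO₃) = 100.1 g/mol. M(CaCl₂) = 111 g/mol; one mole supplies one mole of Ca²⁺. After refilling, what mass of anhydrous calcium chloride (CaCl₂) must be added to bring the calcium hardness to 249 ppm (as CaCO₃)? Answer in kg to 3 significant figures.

Volume: 155,000 US gal × 3.785 L/gal = 586,675 L.
After draining 57% and refilling: 344 × 0.43 + 77 × 0.57 = 191.81 ppm.
Deficit to target: 249 − 191.81 = 57.19 mg/L.
As CaCO₃: 57.19 mg/L × 586,675 L = 33,550 g; ÷ 100.1 = 335.2 mol Ca²⁺.
Mass: 335.2 × 111 = 37,210 g.

37.2 kg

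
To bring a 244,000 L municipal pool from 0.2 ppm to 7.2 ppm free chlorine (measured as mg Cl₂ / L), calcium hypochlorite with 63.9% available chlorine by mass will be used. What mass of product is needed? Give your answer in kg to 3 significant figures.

Chlorine deficit: 7.2 − 0.2 = 7 ppm = 7 mg/L as Cl₂.
Cl₂ equivalent needed: 7 mg/L × 244,000 L = 1,708,000 mg = 1708 g.
Product at 63.9% available chlorine: 1708 / 0.639 = 2673 g.

2.67 kg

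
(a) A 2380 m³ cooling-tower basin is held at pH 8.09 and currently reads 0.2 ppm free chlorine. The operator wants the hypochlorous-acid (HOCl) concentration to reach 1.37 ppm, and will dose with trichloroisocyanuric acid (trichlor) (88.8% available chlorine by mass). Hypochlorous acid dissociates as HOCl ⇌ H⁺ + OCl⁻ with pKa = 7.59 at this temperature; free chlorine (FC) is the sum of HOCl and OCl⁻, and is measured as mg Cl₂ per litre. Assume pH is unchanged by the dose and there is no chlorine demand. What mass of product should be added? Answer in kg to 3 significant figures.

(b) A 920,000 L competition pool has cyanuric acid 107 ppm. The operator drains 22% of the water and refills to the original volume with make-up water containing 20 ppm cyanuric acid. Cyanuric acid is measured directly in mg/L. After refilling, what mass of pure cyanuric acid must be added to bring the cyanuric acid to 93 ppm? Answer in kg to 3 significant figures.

(a) 14.7 kg; (b) 4.73 kg

(a) Volume: 2380 m³ = 2,380,000 L.
(a) [OCl⁻]/[HOCl] = 10^(pH − pKa) = 10^(8.09 − 7.59) = 3.162; fraction as HOCl = 1/(1 + 3.162) = 0.2403.
(a) Free chlorine required for 1.37 ppm HOCl: 1.37 / 0.2403 = 5.702 ppm.
(a) FC to add: 5.702 − 0.2 = 5.502 mg/L as Cl₂.
(a) Cl₂ equivalent: 5.502 mg/L × 2,380,000 L = 13,100 g.
(a) Product at 88.8% available Cl: 13,100 / 0.888 = 14,750 g.

(b) After draining 22% and refilling: 107 × 0.78 + 20 × 0.22 = 87.86 ppm.
(b) Deficit to target: 93 − 87.86 = 5.14 mg/L.
(b) Mass: 5.14 mg/L × 920,000 L = 4729 g cyanuric acid.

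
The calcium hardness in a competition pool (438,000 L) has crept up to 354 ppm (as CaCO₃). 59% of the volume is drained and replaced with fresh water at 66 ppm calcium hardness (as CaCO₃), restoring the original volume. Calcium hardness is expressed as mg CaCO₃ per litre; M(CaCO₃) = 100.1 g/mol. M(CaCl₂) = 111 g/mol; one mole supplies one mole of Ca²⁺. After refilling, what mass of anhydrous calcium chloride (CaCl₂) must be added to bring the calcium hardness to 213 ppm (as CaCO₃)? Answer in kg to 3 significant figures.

14.0 kg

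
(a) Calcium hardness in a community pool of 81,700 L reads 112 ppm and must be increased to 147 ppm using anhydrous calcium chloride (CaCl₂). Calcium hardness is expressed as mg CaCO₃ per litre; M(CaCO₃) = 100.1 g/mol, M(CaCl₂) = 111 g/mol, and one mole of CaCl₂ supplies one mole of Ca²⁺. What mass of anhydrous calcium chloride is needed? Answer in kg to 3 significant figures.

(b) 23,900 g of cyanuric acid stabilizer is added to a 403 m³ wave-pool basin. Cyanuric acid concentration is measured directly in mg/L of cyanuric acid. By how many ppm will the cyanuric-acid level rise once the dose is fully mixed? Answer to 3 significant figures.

(a) 3.17 kg; (b) 59.3 ppm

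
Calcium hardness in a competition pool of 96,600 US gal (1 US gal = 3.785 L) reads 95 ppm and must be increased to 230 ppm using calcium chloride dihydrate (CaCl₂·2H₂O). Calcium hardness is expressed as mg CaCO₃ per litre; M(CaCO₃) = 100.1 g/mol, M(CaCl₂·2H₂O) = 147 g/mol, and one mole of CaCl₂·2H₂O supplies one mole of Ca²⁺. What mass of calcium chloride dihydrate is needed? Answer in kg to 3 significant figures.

72.5 kg

Volume: 96,600 US gal × 3.785 L/gal = 365,631 L.
Hardness to add: (230 − 95) = 135 mg/L as CaCO₃ × 365,631 L = 49,360 g as CaCO₃.
Moles of Ca²⁺ (1 mol Ca²⁺ ≡ 1 mol CaCO₃): 49,360 / 100.1 g/mol = 493.1 mol.
Mass of CaCl₂·2H₂O: 493.1 × 147 = 72,490 g.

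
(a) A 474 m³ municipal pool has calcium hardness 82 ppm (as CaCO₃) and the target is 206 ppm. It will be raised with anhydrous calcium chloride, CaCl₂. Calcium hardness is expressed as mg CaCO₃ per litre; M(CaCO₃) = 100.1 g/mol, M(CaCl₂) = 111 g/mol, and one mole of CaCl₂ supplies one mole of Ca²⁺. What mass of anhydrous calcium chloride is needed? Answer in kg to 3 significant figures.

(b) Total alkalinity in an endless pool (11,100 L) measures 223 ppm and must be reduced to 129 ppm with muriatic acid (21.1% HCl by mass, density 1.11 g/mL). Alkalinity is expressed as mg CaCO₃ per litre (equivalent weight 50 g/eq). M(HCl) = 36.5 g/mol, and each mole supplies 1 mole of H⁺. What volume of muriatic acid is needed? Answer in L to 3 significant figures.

(a) Volume: 474 m³ = 474,000 L.
(a) Hardness to add: (206 − 82) = 124 mg/L as CaCO₃ × 474,000 L = 58,780 g as CaCO₃.
(a) Moles of Ca²⁺ (1 mol Ca²⁺ ≡ 1 mol CaCO₃): 58,780 / 100.1 g/mol = 587.2 mol.
(a) Mass of CaCl₂: 587.2 × 111 = 65,180 g.

(b) Alkalinity to neutralize: (223 − 129) = 94 mg/L as CaCO₃ × 11,100 L = 1043 g as CaCO₃.
(b) Equivalents of H⁺ required: 1043 ÷ 50 g/eq = 20.87 eq = 20.87 mol HCl.
(b) Mass of HCl: 20.87 × 36.5 = 761.7 g.
(b) Mass of 21.1% solution: 761.7 / 0.211 = 3610 g.
(b) Volume: 3610 g ÷ 1.11 g/mL = 3252 mL.

(a) 65.2 kg; (b) 3.25 L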